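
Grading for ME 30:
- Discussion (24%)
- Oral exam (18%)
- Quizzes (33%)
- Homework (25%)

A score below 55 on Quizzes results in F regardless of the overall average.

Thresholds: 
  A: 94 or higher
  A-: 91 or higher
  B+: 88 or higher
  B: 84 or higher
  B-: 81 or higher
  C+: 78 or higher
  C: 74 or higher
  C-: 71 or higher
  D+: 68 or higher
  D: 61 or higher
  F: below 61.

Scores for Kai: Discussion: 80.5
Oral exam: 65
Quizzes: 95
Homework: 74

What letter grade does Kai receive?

Quizzes score 95 ≥ 55: minimum met.
Weighted total:
  Discussion 80.5 × 0.24 = 19.32
  Oral exam 65 × 0.18 = 11.7
  Quizzes 95 × 0.33 = 31.35
  Homework 74 × 0.25 = 18.5
Sum = 80.87
80.87 is ≥ 78 and < 81 → C+

C+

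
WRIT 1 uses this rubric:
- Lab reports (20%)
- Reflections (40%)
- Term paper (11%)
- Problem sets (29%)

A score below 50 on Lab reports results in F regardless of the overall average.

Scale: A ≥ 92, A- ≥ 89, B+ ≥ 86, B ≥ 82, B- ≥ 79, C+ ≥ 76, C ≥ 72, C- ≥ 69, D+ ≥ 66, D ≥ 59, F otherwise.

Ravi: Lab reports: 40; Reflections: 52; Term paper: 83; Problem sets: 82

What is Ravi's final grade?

Lab reports score 40 < 50: minimum not met.
Weighted total:
  Lab reports 40 × 0.2 = 8
  Reflections 52 × 0.4 = 20.8
  Term paper 83 × 0.11 = 9.13
  Problem sets 82 × 0.29 = 23.78
Sum = 61.71
Because the Lab reports minimum was not met, the result is F.

F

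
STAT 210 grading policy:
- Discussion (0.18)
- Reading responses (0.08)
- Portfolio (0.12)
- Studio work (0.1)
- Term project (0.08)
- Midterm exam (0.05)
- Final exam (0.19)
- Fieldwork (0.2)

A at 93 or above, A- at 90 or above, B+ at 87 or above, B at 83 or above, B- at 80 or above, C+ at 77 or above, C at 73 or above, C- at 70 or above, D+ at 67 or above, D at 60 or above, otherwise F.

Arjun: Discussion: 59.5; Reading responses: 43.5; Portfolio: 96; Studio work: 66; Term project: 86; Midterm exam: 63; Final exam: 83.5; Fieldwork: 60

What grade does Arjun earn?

Weighted total:
  Discussion 59.5 × 0.18 = 10.71
  Reading responses 43.5 × 0.08 = 3.48
  Portfolio 96 × 0.12 = 11.52
  Studio work 66 × 0.1 = 6.6
  Term project 86 × 0.08 = 6.88
  Midterm exam 63 × 0.05 = 3.15
  Final exam 83.5 × 0.19 = 15.865
  Fieldwork 60 × 0.2 = 12
Sum = 70.205
70.205 is ≥ 70 and < 73 → C-

C-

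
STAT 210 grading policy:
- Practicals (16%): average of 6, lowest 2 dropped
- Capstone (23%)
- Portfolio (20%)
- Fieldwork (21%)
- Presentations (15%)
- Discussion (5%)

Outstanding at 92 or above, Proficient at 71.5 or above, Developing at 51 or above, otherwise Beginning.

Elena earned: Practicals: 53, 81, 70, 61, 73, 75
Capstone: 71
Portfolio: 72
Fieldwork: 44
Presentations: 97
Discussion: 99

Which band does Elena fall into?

Practicals: drop 53, 61 → average of remaining 4 = 299/4 = 74.75
Weighted total:
  Practicals 74.75 × 0.16 = 11.96
  Capstone 71 × 0.23 = 16.33
  Portfolio 72 × 0.2 = 14.4
  Fieldwork 44 × 0.21 = 9.24
  Presentations 97 × 0.15 = 14.55
  Discussion 99 × 0.05 = 4.95
Sum = 71.43
71.43 is ≥ 51 and < 71.5 → Developing

Developing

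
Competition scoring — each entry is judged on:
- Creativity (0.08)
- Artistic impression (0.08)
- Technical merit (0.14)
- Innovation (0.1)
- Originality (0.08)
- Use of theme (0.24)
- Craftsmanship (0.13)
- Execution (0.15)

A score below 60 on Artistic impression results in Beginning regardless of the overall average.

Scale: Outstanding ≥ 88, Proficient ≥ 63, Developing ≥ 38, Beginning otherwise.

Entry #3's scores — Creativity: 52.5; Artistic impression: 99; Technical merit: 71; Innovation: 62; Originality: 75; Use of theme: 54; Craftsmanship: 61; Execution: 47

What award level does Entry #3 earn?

Artistic impression score 99 ≥ 60: minimum met.
Weighted total:
  Creativity 52.5 × 0.08 = 4.2
  Artistic impression 99 × 0.08 = 7.92
  Technical merit 71 × 0.14 = 9.94
  Innovation 62 × 0.1 = 6.2
  Originality 75 × 0.08 = 6
  Use of theme 54 × 0.24 = 12.96
  Craftsmanship 61 × 0.13 = 7.93
  Execution 47 × 0.15 = 7.05
Sum = 62.2
62.2 is ≥ 38 and < 63 → Developing

Developing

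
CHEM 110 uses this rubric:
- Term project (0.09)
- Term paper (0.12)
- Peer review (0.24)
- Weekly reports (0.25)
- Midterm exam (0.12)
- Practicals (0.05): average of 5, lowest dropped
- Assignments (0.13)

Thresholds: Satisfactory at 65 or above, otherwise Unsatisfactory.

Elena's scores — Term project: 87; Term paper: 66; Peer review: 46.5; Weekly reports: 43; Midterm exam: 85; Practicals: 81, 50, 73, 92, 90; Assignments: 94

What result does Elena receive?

Practicals: drop 50 → average of remaining 4 = 336/4 = 84
Weighted total:
  Term project 87 × 0.09 = 7.83
  Term paper 66 × 0.12 = 7.92
  Peer review 46.5 × 0.24 = 11.16
  Weekly reports 43 × 0.25 = 10.75
  Midterm exam 85 × 0.12 = 10.2
  Practicals 84 × 0.05 = 4.2
  Assignments 94 × 0.13 = 12.22
Sum = 64.28
64.28 < 65 → Unsatisfactory

Unsatisfactory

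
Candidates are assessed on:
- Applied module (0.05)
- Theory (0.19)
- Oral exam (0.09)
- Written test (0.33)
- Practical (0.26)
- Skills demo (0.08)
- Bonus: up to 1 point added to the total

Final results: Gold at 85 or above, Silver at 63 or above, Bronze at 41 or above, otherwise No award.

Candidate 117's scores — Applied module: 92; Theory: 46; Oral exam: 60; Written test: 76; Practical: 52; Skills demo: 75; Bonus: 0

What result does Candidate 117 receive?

Silver

Weighted total:
  Applied module 92 × 0.05 = 4.6
  Theory 46 × 0.19 = 8.74
  Oral exam 60 × 0.09 = 5.4
  Written test 76 × 0.33 = 25.08
  Practical 52 × 0.26 = 13.52
  Skills demo 75 × 0.08 = 6
Sum = 63.34
Bonus: 63.34 + 0 = 63.34
63.34 is ≥ 63 and < 85 → Silver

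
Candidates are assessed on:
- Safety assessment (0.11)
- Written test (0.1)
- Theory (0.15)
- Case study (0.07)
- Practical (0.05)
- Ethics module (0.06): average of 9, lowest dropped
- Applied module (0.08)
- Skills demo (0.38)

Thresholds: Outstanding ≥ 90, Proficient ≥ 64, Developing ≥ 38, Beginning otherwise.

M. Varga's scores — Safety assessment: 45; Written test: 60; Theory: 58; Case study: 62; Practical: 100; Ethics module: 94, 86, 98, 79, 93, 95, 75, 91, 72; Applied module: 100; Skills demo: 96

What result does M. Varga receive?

Proficient

Ethics module: drop 72 → average of remaining 8 = 711/8 = 88.875
Weighted total:
  Safety assessment 45 × 0.11 = 4.95
  Written test 60 × 0.1 = 6
  Theory 58 × 0.15 = 8.7
  Case study 62 × 0.07 = 4.34
  Practical 100 × 0.05 = 5
  Ethics module 88.875 × 0.06 = 5.3325
  Applied module 100 × 0.08 = 8
  Skills demo 96 × 0.38 = 36.48
Sum = 78.8025
78.8025 is ≥ 64 and < 90 → Proficient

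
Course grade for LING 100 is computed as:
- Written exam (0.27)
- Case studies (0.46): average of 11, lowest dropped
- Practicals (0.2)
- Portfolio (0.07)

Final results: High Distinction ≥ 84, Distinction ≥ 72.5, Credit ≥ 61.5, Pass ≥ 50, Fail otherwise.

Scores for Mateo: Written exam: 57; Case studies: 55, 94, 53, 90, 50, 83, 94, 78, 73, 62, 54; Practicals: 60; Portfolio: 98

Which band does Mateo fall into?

Credit

Case studies: drop 50 → average of remaining 10 = 736/10 = 73.6
Weighted total:
  Written exam 57 × 0.27 = 15.39
  Case studies 73.6 × 0.46 = 33.856
  Practicals 60 × 0.2 = 12
  Portfolio 98 × 0.07 = 6.86
Sum = 68.106
68.106 is ≥ 61.5 and < 72.5 → Credit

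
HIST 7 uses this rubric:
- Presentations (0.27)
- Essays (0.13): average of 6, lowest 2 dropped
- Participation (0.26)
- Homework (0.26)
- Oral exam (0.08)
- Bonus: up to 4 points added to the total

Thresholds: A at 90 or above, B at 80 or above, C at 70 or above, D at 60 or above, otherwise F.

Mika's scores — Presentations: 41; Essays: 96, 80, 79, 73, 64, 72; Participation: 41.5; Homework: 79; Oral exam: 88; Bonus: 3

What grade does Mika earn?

Essays: drop 64, 72 → average of remaining 4 = 328/4 = 82
Weighted total:
  Presentations 41 × 0.27 = 11.07
  Essays 82 × 0.13 = 10.66
  Participation 41.5 × 0.26 = 10.79
  Homework 79 × 0.26 = 20.54
  Oral exam 88 × 0.08 = 7.04
Sum = 60.1
Bonus: 60.1 + 3 = 63.1
63.1 is ≥ 60 and < 70 → D

D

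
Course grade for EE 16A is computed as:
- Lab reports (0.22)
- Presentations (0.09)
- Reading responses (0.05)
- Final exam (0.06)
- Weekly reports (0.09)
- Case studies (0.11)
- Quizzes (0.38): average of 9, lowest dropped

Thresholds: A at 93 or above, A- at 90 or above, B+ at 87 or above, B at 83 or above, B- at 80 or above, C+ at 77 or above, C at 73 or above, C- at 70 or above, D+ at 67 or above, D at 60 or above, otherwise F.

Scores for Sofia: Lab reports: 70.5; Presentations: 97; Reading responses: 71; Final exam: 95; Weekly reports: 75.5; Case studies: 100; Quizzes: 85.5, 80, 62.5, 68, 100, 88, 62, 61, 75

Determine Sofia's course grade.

B-

Quizzes: drop 61 → average of remaining 8 = 621/8 = 77.625
Weighted total:
  Lab reports 70.5 × 0.22 = 15.51
  Presentations 97 × 0.09 = 8.73
  Reading responses 71 × 0.05 = 3.55
  Final exam 95 × 0.06 = 5.7
  Weekly reports 75.5 × 0.09 = 6.795
  Case studies 100 × 0.11 = 11
  Quizzes 77.625 × 0.38 = 29.4975
Sum = 80.7825
80.7825 is ≥ 80 and < 83 → B-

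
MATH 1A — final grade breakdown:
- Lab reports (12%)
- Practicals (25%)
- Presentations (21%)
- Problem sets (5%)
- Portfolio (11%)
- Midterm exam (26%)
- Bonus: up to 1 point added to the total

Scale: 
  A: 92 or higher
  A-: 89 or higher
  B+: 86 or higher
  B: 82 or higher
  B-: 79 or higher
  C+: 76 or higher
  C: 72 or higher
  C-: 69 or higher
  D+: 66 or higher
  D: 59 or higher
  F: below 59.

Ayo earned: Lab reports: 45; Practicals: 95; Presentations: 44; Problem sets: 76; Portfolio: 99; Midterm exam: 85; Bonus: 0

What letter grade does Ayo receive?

C

Weighted total:
  Lab reports 45 × 0.12 = 5.4
  Practicals 95 × 0.25 = 23.75
  Presentations 44 × 0.21 = 9.24
  Problem sets 76 × 0.05 = 3.8
  Portfolio 99 × 0.11 = 10.89
  Midterm exam 85 × 0.26 = 22.1
Sum = 75.18
Bonus: 75.18 + 0 = 75.18
75.18 is ≥ 72 and < 76 → C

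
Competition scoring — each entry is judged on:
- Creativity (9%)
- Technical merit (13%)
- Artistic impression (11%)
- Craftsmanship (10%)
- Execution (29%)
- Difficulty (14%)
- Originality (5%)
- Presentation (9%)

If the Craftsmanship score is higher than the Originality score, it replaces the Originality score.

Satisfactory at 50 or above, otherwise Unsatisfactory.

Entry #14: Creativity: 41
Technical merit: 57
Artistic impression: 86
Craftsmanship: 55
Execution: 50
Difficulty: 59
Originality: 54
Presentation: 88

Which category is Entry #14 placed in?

Craftsmanship (55) > Originality (54), so Originality counts as 55.
Weighted total:
  Creativity 41 × 0.09 = 3.69
  Technical merit 57 × 0.13 = 7.41
  Artistic impression 86 × 0.11 = 9.46
  Craftsmanship 55 × 0.1 = 5.5
  Execution 50 × 0.29 = 14.5
  Difficulty 59 × 0.14 = 8.26
  Originality 55 × 0.05 = 2.75
  Presentation 88 × 0.09 = 7.92
Sum = 59.49
59.49 ≥ 50 → Satisfactory

Satisfactory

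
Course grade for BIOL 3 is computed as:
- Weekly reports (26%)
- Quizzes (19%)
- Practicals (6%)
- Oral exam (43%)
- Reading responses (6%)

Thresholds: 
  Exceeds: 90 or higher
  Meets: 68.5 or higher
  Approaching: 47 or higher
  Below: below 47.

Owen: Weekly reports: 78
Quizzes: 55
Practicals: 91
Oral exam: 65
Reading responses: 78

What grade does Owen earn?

Meets

Weighted total:
  Weekly reports 78 × 0.26 = 20.28
  Quizzes 55 × 0.19 = 10.45
  Practicals 91 × 0.06 = 5.46
  Oral exam 65 × 0.43 = 27.95
  Reading responses 78 × 0.06 = 4.68
Sum = 68.82
68.82 is ≥ 68.5 and < 90 → Meets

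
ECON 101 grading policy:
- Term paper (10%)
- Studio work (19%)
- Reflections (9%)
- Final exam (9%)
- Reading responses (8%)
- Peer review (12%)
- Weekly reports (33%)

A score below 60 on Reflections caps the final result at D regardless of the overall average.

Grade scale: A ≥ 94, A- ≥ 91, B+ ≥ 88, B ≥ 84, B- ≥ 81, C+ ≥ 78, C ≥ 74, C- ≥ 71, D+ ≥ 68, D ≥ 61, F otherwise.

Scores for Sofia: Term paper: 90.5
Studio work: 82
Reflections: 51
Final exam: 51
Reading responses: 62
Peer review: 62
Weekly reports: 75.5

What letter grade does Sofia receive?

D

Reflections score 51 < 60: minimum not met.
Weighted total:
  Term paper 90.5 × 0.1 = 9.05
  Studio work 82 × 0.19 = 15.58
  Reflections 51 × 0.09 = 4.59
  Final exam 51 × 0.09 = 4.59
  Reading responses 62 × 0.08 = 4.96
  Peer review 62 × 0.12 = 7.44
  Weekly reports 75.5 × 0.33 = 24.915
Sum = 71.125
71.125 would be C-; cap at D applies → D.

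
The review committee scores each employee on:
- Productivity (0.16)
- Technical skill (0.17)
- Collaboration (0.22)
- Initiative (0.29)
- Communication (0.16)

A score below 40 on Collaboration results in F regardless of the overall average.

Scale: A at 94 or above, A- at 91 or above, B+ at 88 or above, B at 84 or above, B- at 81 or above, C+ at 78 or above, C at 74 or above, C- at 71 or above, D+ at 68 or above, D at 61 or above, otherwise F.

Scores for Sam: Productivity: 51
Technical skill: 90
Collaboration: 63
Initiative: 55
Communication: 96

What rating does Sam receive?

Collaboration score 63 ≥ 40: minimum met.
Weighted total:
  Productivity 51 × 0.16 = 8.16
  Technical skill 90 × 0.17 = 15.3
  Collaboration 63 × 0.22 = 13.86
  Initiative 55 × 0.29 = 15.95
  Communication 96 × 0.16 = 15.36
Sum = 68.63
68.63 is ≥ 68 and < 71 → D+

D+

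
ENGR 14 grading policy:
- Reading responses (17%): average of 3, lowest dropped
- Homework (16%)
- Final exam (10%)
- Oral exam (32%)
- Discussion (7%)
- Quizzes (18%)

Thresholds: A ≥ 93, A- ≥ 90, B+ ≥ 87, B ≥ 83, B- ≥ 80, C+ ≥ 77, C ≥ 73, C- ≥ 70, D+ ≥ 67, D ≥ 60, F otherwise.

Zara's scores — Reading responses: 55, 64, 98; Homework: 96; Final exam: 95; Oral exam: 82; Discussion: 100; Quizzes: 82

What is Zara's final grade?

B

Reading responses: drop 55 → average of remaining 2 = 162/2 = 81
Weighted total:
  Reading responses 81 × 0.17 = 13.77
  Homework 96 × 0.16 = 15.36
  Final exam 95 × 0.1 = 9.5
  Oral exam 82 × 0.32 = 26.24
  Discussion 100 × 0.07 = 7
  Quizzes 82 × 0.18 = 14.76
Sum = 86.63
86.63 is ≥ 83 and < 87 → B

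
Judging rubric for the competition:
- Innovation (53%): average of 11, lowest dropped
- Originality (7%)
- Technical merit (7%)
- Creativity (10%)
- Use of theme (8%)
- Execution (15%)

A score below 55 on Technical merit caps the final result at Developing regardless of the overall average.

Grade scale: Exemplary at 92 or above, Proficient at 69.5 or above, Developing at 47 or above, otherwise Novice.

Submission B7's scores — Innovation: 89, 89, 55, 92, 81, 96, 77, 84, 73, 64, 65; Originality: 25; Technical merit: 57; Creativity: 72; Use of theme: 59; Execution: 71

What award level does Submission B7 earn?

Proficient

Innovation: drop 55 → average of remaining 10 = 810/10 = 81
Technical merit score 57 ≥ 55: minimum met.
Weighted total:
  Innovation 81 × 0.53 = 42.93
  Originality 25 × 0.07 = 1.75
  Technical merit 57 × 0.07 = 3.99
  Creativity 72 × 0.1 = 7.2
  Use of theme 59 × 0.08 = 4.72
  Execution 71 × 0.15 = 10.65
Sum = 71.24
71.24 is ≥ 69.5 and < 92 → Proficient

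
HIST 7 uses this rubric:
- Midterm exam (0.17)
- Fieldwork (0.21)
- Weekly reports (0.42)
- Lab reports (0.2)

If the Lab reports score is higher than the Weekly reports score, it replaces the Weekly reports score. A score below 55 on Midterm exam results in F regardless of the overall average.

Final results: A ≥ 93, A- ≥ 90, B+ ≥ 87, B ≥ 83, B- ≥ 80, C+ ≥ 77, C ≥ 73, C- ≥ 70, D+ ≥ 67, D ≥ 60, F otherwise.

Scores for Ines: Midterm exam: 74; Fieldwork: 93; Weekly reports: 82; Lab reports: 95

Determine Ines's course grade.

A-

Lab reports (95) > Weekly reports (82), so Weekly reports counts as 95.
Midterm exam score 74 ≥ 55: minimum met.
Weighted total:
  Midterm exam 74 × 0.17 = 12.58
  Fieldwork 93 × 0.21 = 19.53
  Weekly reports 95 × 0.42 = 39.9
  Lab reports 95 × 0.2 = 19
Sum = 91.01
91.01 is ≥ 90 and < 93 → A-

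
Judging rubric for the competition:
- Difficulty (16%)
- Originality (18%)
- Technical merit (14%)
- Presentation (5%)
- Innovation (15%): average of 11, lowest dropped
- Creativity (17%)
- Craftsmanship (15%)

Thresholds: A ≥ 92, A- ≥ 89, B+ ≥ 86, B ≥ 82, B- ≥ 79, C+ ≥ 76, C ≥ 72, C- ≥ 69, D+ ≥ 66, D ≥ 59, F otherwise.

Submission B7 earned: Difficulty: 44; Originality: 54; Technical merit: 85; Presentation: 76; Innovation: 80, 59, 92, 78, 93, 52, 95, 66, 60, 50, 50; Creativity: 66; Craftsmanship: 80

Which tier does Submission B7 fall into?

D+

Innovation: drop 50 → average of remaining 10 = 725/10 = 72.5
Weighted total:
  Difficulty 44 × 0.16 = 7.04
  Originality 54 × 0.18 = 9.72
  Technical merit 85 × 0.14 = 11.9
  Presentation 76 × 0.05 = 3.8
  Innovation 72.5 × 0.15 = 10.875
  Creativity 66 × 0.17 = 11.22
  Craftsmanship 80 × 0.15 = 12
Sum = 66.555
66.555 is ≥ 66 and < 69 → D+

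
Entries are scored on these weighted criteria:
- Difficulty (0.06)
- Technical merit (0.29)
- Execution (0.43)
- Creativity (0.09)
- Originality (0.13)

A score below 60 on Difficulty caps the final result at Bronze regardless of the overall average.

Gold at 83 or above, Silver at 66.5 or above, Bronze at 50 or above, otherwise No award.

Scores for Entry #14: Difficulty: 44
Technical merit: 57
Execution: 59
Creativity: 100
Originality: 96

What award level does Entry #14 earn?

Difficulty score 44 < 60: minimum not met.
Weighted total:
  Difficulty 44 × 0.06 = 2.64
  Technical merit 57 × 0.29 = 16.53
  Execution 59 × 0.43 = 25.37
  Creativity 100 × 0.09 = 9
  Originality 96 × 0.13 = 12.48
Sum = 66.02
66.02 would be Bronze; cap at Bronze applies → Bronze.

Bronze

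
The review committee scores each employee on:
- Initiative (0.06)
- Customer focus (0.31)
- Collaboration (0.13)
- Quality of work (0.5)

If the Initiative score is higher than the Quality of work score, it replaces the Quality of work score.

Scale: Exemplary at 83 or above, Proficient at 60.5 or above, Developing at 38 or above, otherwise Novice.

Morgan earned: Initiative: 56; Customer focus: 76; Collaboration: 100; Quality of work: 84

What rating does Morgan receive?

Initiative (56) ≤ Quality of work (84), so Quality of work stays at 84.
Weighted total:
  Initiative 56 × 0.06 = 3.36
  Customer focus 76 × 0.31 = 23.56
  Collaboration 100 × 0.13 = 13
  Quality of work 84 × 0.5 = 42
Sum = 81.92
81.92 is ≥ 60.5 and < 83 → Proficient

Proficient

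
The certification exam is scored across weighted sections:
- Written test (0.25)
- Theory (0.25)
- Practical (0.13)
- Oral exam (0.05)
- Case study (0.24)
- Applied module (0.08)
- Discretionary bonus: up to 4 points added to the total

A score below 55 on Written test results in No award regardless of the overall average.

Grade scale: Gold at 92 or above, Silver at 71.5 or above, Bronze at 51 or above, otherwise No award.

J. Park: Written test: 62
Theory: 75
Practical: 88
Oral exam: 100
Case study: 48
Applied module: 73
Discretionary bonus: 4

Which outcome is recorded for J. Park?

Written test score 62 ≥ 55: minimum met.
Weighted total:
  Written test 62 × 0.25 = 15.5
  Theory 75 × 0.25 = 18.75
  Practical 88 × 0.13 = 11.44
  Oral exam 100 × 0.05 = 5
  Case study 48 × 0.24 = 11.52
  Applied module 73 × 0.08 = 5.84
Sum = 68.05
Discretionary bonus: 68.05 + 4 = 72.05
72.05 is ≥ 71.5 and < 92 → Silver

Silver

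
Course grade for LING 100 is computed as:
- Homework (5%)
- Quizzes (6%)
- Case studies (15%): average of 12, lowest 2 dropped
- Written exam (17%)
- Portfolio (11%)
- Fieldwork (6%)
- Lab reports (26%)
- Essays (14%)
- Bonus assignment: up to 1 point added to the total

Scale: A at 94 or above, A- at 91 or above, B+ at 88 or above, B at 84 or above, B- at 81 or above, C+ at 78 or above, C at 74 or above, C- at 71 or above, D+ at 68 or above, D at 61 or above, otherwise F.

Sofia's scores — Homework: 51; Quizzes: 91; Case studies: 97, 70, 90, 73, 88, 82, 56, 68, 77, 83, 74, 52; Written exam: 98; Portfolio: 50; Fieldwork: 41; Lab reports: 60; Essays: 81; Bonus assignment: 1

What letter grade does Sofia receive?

Case studies: drop 52, 56 → average of remaining 10 = 802/10 = 80.2
Weighted total:
  Homework 51 × 0.05 = 2.55
  Quizzes 91 × 0.06 = 5.46
  Case studies 80.2 × 0.15 = 12.03
  Written exam 98 × 0.17 = 16.66
  Portfolio 50 × 0.11 = 5.5
  Fieldwork 41 × 0.06 = 2.46
  Lab reports 60 × 0.26 = 15.6
  Essays 81 × 0.14 = 11.34
Sum = 71.6
Bonus assignment: 71.6 + 1 = 72.6
72.6 is ≥ 71 and < 74 → C-

C-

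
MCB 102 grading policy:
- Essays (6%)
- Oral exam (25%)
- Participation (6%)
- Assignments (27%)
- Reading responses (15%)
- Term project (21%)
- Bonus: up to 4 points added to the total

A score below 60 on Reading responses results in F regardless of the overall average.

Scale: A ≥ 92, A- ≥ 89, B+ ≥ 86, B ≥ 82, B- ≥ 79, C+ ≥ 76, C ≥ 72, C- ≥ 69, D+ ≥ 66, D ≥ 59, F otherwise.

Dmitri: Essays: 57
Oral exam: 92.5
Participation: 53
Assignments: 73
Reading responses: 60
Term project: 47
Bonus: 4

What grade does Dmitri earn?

Reading responses score 60 ≥ 60: minimum met.
Weighted total:
  Essays 57 × 0.06 = 3.42
  Oral exam 92.5 × 0.25 = 23.125
  Participation 53 × 0.06 = 3.18
  Assignments 73 × 0.27 = 19.71
  Reading responses 60 × 0.15 = 9
  Term project 47 × 0.21 = 9.87
Sum = 68.305
Bonus: 68.305 + 4 = 72.305
72.305 is ≥ 72 and < 76 → C

C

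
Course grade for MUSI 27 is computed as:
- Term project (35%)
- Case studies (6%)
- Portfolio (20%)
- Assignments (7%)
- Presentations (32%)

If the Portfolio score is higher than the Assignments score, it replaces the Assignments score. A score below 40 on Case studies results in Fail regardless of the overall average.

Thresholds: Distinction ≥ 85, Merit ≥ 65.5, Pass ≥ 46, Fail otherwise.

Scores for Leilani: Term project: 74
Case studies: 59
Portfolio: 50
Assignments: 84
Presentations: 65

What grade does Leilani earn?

Merit

Portfolio (50) ≤ Assignments (84), so Assignments stays at 84.
Case studies score 59 ≥ 40: minimum met.
Weighted total:
  Term project 74 × 0.35 = 25.9
  Case studies 59 × 0.06 = 3.54
  Portfolio 50 × 0.2 = 10
  Assignments 84 × 0.07 = 5.88
  Presentations 65 × 0.32 = 20.8
Sum = 66.12
66.12 is ≥ 65.5 and < 85 → Merit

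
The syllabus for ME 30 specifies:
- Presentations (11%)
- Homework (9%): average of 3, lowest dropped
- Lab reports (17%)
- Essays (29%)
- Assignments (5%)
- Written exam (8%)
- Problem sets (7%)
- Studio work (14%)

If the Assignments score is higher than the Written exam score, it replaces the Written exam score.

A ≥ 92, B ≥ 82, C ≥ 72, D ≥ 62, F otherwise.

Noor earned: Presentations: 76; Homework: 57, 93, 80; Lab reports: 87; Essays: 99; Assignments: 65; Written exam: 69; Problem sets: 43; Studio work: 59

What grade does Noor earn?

Homework: drop 57 → average of remaining 2 = 173/2 = 86.5
Assignments (65) ≤ Written exam (69), so Written exam stays at 69.
Weighted total:
  Presentations 76 × 0.11 = 8.36
  Homework 86.5 × 0.09 = 7.785
  Lab reports 87 × 0.17 = 14.79
  Essays 99 × 0.29 = 28.71
  Assignments 65 × 0.05 = 3.25
  Written exam 69 × 0.08 = 5.52
  Problem sets 43 × 0.07 = 3.01
  Studio work 59 × 0.14 = 8.26
Sum = 79.685
79.685 is ≥ 72 and < 82 → C

C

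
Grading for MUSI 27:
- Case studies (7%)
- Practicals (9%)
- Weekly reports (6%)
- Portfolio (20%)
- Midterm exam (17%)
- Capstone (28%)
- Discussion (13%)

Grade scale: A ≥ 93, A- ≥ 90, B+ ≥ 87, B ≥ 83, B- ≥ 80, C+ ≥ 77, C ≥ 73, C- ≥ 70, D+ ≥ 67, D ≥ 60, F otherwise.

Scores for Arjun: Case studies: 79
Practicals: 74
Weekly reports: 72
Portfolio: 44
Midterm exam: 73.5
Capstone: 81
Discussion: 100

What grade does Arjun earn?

C

Weighted total:
  Case studies 79 × 0.07 = 5.53
  Practicals 74 × 0.09 = 6.66
  Weekly reports 72 × 0.06 = 4.32
  Portfolio 44 × 0.2 = 8.8
  Midterm exam 73.5 × 0.17 = 12.495
  Capstone 81 × 0.28 = 22.68
  Discussion 100 × 0.13 = 13
Sum = 73.485
73.485 is ≥ 73 and < 77 → C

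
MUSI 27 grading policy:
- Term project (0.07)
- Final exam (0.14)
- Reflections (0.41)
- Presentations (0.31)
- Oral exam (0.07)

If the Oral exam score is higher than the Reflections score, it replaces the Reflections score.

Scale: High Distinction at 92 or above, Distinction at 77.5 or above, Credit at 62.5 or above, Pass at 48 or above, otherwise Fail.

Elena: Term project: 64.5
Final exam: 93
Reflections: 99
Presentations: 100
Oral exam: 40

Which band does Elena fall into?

Oral exam (40) ≤ Reflections (99), so Reflections stays at 99.
Weighted total:
  Term project 64.5 × 0.07 = 4.515
  Final exam 93 × 0.14 = 13.02
  Reflections 99 × 0.41 = 40.59
  Presentations 100 × 0.31 = 31
  Oral exam 40 × 0.07 = 2.8
Sum = 91.925
91.925 is ≥ 77.5 and < 92 → Distinction

Distinction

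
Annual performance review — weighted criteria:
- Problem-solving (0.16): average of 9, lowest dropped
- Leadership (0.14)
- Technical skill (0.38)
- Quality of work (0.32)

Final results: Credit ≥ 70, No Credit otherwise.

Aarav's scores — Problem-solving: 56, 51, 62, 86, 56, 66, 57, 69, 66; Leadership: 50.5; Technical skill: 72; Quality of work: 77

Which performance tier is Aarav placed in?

No Credit

Problem-solving: drop 51 → average of remaining 8 = 518/8 = 64.75
Weighted total:
  Problem-solving 64.75 × 0.16 = 10.36
  Leadership 50.5 × 0.14 = 7.07
  Technical skill 72 × 0.38 = 27.36
  Quality of work 77 × 0.32 = 24.64
Sum = 69.43
69.43 < 70 → No Credit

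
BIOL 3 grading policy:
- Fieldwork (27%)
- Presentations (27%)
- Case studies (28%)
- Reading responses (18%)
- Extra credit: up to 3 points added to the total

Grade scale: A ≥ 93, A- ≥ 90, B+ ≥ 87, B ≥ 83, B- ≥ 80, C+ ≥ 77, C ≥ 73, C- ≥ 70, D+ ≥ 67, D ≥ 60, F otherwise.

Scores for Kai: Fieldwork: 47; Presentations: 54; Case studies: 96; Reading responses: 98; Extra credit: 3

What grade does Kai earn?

C

Weighted total:
  Fieldwork 47 × 0.27 = 12.69
  Presentations 54 × 0.27 = 14.58
  Case studies 96 × 0.28 = 26.88
  Reading responses 98 × 0.18 = 17.64
Sum = 71.79
Extra credit: 71.79 + 3 = 74.79
74.79 is ≥ 73 and < 77 → C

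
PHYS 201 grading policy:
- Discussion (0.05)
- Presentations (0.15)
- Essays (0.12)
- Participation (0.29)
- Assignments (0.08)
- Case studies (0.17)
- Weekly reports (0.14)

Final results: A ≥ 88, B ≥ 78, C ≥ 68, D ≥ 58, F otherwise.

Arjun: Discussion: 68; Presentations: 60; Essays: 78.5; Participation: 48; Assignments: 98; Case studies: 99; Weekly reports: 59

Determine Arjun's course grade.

Weighted total:
  Discussion 68 × 0.05 = 3.4
  Presentations 60 × 0.15 = 9
  Essays 78.5 × 0.12 = 9.42
  Participation 48 × 0.29 = 13.92
  Assignments 98 × 0.08 = 7.84
  Case studies 99 × 0.17 = 16.83
  Weekly reports 59 × 0.14 = 8.26
Sum = 68.67
68.67 is ≥ 68 and < 78 → C

C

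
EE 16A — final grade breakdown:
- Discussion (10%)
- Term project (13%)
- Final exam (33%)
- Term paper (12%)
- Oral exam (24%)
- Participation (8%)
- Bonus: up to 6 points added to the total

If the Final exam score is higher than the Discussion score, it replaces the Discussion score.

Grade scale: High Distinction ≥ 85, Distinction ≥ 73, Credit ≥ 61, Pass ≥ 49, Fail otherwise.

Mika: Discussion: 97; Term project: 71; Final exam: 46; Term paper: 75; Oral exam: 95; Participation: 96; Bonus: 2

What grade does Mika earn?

Final exam (46) ≤ Discussion (97), so Discussion stays at 97.
Weighted total:
  Discussion 97 × 0.1 = 9.7
  Term project 71 × 0.13 = 9.23
  Final exam 46 × 0.33 = 15.18
  Term paper 75 × 0.12 = 9
  Oral exam 95 × 0.24 = 22.8
  Participation 96 × 0.08 = 7.68
Sum = 73.59
Bonus: 73.59 + 2 = 75.59
75.59 is ≥ 73 and < 85 → Distinction

Distinction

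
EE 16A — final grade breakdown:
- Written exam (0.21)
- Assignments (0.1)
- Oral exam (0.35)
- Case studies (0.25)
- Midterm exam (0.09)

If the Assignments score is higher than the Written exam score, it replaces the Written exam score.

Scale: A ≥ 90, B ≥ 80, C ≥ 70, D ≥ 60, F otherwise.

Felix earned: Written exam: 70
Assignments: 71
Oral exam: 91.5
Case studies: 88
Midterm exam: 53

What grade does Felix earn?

B

Assignments (71) > Written exam (70), so Written exam counts as 71.
Weighted total:
  Written exam 71 × 0.21 = 14.91
  Assignments 71 × 0.1 = 7.1
  Oral exam 91.5 × 0.35 = 32.025
  Case studies 88 × 0.25 = 22
  Midterm exam 53 × 0.09 = 4.77
Sum = 80.805
80.805 is ≥ 80 and < 90 → B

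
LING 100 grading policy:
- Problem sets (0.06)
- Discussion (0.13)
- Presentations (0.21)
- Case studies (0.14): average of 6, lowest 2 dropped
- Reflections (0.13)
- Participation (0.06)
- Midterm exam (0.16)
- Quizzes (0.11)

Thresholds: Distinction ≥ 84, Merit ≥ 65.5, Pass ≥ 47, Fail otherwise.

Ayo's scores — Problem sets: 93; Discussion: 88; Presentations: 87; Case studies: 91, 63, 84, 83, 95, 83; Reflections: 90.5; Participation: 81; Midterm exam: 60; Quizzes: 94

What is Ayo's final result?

Distinction

Case studies: drop 63, 83 → average of remaining 4 = 353/4 = 88.25
Weighted total:
  Problem sets 93 × 0.06 = 5.58
  Discussion 88 × 0.13 = 11.44
  Presentations 87 × 0.21 = 18.27
  Case studies 88.25 × 0.14 = 12.355
  Reflections 90.5 × 0.13 = 11.765
  Participation 81 × 0.06 = 4.86
  Midterm exam 60 × 0.16 = 9.6
  Quizzes 94 × 0.11 = 10.34
Sum = 84.21
84.21 ≥ 84 → Distinction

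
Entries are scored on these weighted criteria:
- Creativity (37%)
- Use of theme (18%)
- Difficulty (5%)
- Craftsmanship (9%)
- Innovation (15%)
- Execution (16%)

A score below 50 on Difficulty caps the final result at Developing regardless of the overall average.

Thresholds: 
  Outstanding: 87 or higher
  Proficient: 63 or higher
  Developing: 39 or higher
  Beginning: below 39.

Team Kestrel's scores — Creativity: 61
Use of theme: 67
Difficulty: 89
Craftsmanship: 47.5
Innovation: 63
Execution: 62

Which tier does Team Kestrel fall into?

Developing

Difficulty score 89 ≥ 50: minimum met.
Weighted total:
  Creativity 61 × 0.37 = 22.57
  Use of theme 67 × 0.18 = 12.06
  Difficulty 89 × 0.05 = 4.45
  Craftsmanship 47.5 × 0.09 = 4.275
  Innovation 63 × 0.15 = 9.45
  Execution 62 × 0.16 = 9.92
Sum = 62.725
62.725 is ≥ 39 and < 63 → Developing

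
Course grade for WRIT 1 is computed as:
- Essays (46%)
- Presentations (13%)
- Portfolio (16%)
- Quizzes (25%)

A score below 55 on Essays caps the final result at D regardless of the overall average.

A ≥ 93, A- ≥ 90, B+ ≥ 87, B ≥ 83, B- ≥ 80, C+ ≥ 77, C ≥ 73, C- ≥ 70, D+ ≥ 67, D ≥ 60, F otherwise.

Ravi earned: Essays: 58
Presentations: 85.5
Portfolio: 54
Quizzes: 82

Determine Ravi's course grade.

Essays score 58 ≥ 55: minimum met.
Weighted total:
  Essays 58 × 0.46 = 26.68
  Presentations 85.5 × 0.13 = 11.115
  Portfolio 54 × 0.16 = 8.64
  Quizzes 82 × 0.25 = 20.5
Sum = 66.935
66.935 is ≥ 60 and < 67 → D

D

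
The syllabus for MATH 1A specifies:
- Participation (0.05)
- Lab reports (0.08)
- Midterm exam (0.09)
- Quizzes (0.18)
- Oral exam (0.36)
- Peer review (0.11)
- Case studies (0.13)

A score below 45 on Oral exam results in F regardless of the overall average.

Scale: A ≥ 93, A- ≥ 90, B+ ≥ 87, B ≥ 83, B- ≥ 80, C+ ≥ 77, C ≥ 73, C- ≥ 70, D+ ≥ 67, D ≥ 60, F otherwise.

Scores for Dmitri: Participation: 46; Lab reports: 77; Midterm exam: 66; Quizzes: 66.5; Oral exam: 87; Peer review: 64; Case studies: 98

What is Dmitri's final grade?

C+

Oral exam score 87 ≥ 45: minimum met.
Weighted total:
  Participation 46 × 0.05 = 2.3
  Lab reports 77 × 0.08 = 6.16
  Midterm exam 66 × 0.09 = 5.94
  Quizzes 66.5 × 0.18 = 11.97
  Oral exam 87 × 0.36 = 31.32
  Peer review 64 × 0.11 = 7.04
  Case studies 98 × 0.13 = 12.74
Sum = 77.47
77.47 is ≥ 77 and < 80 → C+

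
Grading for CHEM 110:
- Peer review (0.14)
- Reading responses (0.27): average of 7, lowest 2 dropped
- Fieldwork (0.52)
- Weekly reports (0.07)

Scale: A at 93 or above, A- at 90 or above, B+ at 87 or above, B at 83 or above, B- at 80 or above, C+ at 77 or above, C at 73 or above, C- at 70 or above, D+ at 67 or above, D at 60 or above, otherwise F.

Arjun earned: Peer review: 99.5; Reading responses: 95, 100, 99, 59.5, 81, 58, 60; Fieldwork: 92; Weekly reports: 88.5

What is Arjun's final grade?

Reading responses: drop 58, 59.5 → average of remaining 5 = 435/5 = 87
Weighted total:
  Peer review 99.5 × 0.14 = 13.93
  Reading responses 87 × 0.27 = 23.49
  Fieldwork 92 × 0.52 = 47.84
  Weekly reports 88.5 × 0.07 = 6.195
Sum = 91.455
91.455 is ≥ 90 and < 93 → A-

A-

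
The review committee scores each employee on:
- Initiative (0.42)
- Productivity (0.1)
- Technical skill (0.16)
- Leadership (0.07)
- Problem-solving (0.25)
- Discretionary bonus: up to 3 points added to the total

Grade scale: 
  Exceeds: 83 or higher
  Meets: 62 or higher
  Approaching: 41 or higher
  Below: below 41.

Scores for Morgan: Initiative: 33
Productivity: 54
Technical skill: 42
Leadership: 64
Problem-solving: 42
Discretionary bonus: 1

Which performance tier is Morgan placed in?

Approaching

Weighted total:
  Initiative 33 × 0.42 = 13.86
  Productivity 54 × 0.1 = 5.4
  Technical skill 42 × 0.16 = 6.72
  Leadership 64 × 0.07 = 4.48
  Problem-solving 42 × 0.25 = 10.5
Sum = 40.96
Discretionary bonus: 40.96 + 1 = 41.96
41.96 is ≥ 41 and < 62 → Approaching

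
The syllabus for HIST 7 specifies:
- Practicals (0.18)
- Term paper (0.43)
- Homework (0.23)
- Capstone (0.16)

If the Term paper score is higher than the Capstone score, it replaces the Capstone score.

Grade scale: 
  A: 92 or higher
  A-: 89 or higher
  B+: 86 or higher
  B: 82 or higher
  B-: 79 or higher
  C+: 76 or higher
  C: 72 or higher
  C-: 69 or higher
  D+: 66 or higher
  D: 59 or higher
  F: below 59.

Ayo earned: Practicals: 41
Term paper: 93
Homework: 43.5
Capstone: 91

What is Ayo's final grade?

C

Term paper (93) > Capstone (91), so Capstone counts as 93.
Weighted total:
  Practicals 41 × 0.18 = 7.38
  Term paper 93 × 0.43 = 39.99
  Homework 43.5 × 0.23 = 10.005
  Capstone 93 × 0.16 = 14.88
Sum = 72.255
72.255 is ≥ 72 and < 76 → C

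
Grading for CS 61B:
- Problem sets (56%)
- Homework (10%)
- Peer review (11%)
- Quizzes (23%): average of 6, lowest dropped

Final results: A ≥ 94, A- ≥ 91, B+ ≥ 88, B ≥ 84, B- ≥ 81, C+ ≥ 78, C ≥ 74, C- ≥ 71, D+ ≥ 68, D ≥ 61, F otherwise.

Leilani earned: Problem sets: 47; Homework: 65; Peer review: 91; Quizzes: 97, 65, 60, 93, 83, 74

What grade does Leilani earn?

D

Quizzes: drop 60 → average of remaining 5 = 412/5 = 82.4
Weighted total:
  Problem sets 47 × 0.56 = 26.32
  Homework 65 × 0.1 = 6.5
  Peer review 91 × 0.11 = 10.01
  Quizzes 82.4 × 0.23 = 18.952
Sum = 61.782
61.782 is ≥ 61 and < 68 → D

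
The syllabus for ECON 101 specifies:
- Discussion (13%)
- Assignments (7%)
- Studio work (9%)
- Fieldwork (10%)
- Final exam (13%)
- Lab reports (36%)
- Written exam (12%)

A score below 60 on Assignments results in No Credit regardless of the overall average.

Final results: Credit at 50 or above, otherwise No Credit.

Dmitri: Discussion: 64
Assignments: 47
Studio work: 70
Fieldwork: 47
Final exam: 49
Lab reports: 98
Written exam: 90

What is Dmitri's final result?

No Credit

Assignments score 47 < 60: minimum not met.
Weighted total:
  Discussion 64 × 0.13 = 8.32
  Assignments 47 × 0.07 = 3.29
  Studio work 70 × 0.09 = 6.3
  Fieldwork 47 × 0.1 = 4.7
  Final exam 49 × 0.13 = 6.37
  Lab reports 98 × 0.36 = 35.28
  Written exam 90 × 0.12 = 10.8
Sum = 75.06
Because the Assignments minimum was not met, the result is No Credit.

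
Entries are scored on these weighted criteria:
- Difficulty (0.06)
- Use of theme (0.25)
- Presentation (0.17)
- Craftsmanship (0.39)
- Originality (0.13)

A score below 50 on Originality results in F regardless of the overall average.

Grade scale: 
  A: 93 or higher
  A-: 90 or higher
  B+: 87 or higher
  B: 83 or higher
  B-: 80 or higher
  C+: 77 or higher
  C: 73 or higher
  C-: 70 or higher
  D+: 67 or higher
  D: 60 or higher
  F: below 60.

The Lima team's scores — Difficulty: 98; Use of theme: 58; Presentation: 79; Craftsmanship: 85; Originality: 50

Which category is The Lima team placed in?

Originality score 50 ≥ 50: minimum met.
Weighted total:
  Difficulty 98 × 0.06 = 5.88
  Use of theme 58 × 0.25 = 14.5
  Presentation 79 × 0.17 = 13.43
  Craftsmanship 85 × 0.39 = 33.15
  Originality 50 × 0.13 = 6.5
Sum = 73.46
73.46 is ≥ 73 and < 77 → C

C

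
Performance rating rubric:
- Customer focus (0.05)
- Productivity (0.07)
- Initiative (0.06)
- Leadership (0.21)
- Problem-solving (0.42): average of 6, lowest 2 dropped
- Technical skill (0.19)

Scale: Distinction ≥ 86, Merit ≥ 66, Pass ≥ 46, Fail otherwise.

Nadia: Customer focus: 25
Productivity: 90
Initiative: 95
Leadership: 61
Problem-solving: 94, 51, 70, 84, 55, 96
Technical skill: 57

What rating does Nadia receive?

Problem-solving: drop 51, 55 → average of remaining 4 = 344/4 = 86
Weighted total:
  Customer focus 25 × 0.05 = 1.25
  Productivity 90 × 0.07 = 6.3
  Initiative 95 × 0.06 = 5.7
  Leadership 61 × 0.21 = 12.81
  Problem-solving 86 × 0.42 = 36.12
  Technical skill 57 × 0.19 = 10.83
Sum = 73.01
73.01 is ≥ 66 and < 86 → Merit

Merit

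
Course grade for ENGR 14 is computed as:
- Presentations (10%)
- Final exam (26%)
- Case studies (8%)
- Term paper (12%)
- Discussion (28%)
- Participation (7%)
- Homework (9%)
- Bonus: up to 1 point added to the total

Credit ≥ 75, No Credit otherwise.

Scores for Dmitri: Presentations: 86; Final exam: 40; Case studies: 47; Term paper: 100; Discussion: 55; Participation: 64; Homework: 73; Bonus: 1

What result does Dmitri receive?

Weighted total:
  Presentations 86 × 0.1 = 8.6
  Final exam 40 × 0.26 = 10.4
  Case studies 47 × 0.08 = 3.76
  Term paper 100 × 0.12 = 12
  Discussion 55 × 0.28 = 15.4
  Participation 64 × 0.07 = 4.48
  Homework 73 × 0.09 = 6.57
Sum = 61.21
Bonus: 61.21 + 1 = 62.21
62.21 < 75 → No Credit

No Credit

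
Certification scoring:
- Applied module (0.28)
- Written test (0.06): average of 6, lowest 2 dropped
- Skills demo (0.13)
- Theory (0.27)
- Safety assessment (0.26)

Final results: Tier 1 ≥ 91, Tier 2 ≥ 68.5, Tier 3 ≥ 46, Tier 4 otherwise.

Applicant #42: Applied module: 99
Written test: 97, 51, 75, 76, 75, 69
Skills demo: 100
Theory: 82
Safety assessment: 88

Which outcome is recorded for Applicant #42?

Tier 2

Written test: drop 51, 69 → average of remaining 4 = 323/4 = 80.75
Weighted total:
  Applied module 99 × 0.28 = 27.72
  Written test 80.75 × 0.06 = 4.845
  Skills demo 100 × 0.13 = 13
  Theory 82 × 0.27 = 22.14
  Safety assessment 88 × 0.26 = 22.88
Sum = 90.585
90.585 is ≥ 68.5 and < 91 → Tier 2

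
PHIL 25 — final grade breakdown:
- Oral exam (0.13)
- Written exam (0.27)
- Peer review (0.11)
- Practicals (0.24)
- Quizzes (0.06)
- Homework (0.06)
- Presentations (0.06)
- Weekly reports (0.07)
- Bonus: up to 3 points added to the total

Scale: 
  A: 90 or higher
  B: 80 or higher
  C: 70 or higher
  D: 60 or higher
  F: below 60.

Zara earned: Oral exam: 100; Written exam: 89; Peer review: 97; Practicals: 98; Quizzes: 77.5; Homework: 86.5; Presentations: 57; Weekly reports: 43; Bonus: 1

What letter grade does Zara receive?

B

Weighted total:
  Oral exam 100 × 0.13 = 13
  Written exam 89 × 0.27 = 24.03
  Peer review 97 × 0.11 = 10.67
  Practicals 98 × 0.24 = 23.52
  Quizzes 77.5 × 0.06 = 4.65
  Homework 86.5 × 0.06 = 5.19
  Presentations 57 × 0.06 = 3.42
  Weekly reports 43 × 0.07 = 3.01
Sum = 87.49
Bonus: 87.49 + 1 = 88.49
88.49 is ≥ 80 and < 90 → B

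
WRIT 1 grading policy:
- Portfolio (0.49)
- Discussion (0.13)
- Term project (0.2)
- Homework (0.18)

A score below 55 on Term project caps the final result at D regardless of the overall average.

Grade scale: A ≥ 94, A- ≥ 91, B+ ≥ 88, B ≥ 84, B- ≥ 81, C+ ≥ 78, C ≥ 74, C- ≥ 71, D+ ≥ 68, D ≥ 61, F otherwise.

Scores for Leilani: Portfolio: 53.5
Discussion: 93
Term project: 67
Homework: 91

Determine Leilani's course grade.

D+

Term project score 67 ≥ 55: minimum met.
Weighted total:
  Portfolio 53.5 × 0.49 = 26.215
  Discussion 93 × 0.13 = 12.09
  Term project 67 × 0.2 = 13.4
  Homework 91 × 0.18 = 16.38
Sum = 68.085
68.085 is ≥ 68 and < 71 → D+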